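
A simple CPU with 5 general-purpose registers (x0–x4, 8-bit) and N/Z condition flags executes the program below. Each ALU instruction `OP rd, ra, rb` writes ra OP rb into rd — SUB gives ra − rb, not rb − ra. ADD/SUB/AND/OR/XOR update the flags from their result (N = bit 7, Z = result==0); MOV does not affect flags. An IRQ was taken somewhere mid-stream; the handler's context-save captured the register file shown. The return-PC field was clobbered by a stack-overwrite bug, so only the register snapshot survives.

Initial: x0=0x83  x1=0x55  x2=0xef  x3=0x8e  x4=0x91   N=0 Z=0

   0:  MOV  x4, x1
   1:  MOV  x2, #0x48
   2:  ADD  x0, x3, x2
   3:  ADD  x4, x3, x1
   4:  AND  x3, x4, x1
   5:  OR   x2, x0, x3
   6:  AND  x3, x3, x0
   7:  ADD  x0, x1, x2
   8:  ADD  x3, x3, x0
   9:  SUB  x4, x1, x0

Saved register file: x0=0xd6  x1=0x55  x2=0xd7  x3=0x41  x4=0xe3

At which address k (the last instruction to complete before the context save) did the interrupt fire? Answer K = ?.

K = 5

after  0: x0=0x83 x1=0x55 x2=0xef x3=0x8e x4=0x55  N=0 Z=0
after  1: x0=0x83 x1=0x55 x2=0x48 x3=0x8e x4=0x55  N=0 Z=0
after  2: x0=0xd6 x1=0x55 x2=0x48 x3=0x8e x4=0x55  N=1 Z=0
after  3: x0=0xd6 x1=0x55 x2=0x48 x3=0x8e x4=0xe3  N=1 Z=0
after  4: x0=0xd6 x1=0x55 x2=0x48 x3=0x41 x4=0xe3  N=0 Z=0
after  5: x0=0xd6 x1=0x55 x2=0xd7 x3=0x41 x4=0xe3  N=1 Z=0
-- IRQ taken; context saved, return-PC = 6 --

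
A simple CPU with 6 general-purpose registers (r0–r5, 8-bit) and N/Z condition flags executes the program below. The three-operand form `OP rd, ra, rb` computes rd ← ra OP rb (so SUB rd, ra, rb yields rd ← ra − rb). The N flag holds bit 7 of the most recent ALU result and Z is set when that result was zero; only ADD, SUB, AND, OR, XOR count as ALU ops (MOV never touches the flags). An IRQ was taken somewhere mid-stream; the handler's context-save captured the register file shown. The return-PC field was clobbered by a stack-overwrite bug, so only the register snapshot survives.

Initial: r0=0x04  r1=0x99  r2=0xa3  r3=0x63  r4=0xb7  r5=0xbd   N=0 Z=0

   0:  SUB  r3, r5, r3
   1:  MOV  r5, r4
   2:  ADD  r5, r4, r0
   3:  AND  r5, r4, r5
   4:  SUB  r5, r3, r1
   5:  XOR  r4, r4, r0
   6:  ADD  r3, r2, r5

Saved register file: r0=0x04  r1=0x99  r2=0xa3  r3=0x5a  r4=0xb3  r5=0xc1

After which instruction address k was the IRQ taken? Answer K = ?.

after  0: r0=0x04 r1=0x99 r2=0xa3 r3=0x5a r4=0xb7 r5=0xbd  N=0 Z=0
after  1: r0=0x04 r1=0x99 r2=0xa3 r3=0x5a r4=0xb7 r5=0xb7  N=0 Z=0
after  2: r0=0x04 r1=0x99 r2=0xa3 r3=0x5a r4=0xb7 r5=0xbb  N=1 Z=0
after  3: r0=0x04 r1=0x99 r2=0xa3 r3=0x5a r4=0xb7 r5=0xb3  N=1 Z=0
after  4: r0=0x04 r1=0x99 r2=0xa3 r3=0x5a r4=0xb7 r5=0xc1  N=1 Z=0
after  5: r0=0x04 r1=0x99 r2=0xa3 r3=0x5a r4=0xb3 r5=0xc1  N=1 Z=0
-- IRQ taken; context saved, return-PC = 6 --

K = 5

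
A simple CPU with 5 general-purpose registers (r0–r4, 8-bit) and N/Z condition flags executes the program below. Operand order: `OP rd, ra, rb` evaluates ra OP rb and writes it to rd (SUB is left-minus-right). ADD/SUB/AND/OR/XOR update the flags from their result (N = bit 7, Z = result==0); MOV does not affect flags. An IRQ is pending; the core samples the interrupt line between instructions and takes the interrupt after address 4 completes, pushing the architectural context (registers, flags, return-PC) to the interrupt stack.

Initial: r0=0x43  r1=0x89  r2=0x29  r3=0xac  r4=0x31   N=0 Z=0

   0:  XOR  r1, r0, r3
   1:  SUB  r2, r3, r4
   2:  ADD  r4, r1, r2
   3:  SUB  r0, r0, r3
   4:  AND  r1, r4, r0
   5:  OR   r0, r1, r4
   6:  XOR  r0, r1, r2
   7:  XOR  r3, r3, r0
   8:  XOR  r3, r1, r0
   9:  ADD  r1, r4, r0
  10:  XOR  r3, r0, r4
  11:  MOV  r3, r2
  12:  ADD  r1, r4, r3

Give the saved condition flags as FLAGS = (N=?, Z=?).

after  0: r0=0x43 r1=0xef r2=0x29 r3=0xac r4=0x31  N=1 Z=0
after  1: r0=0x43 r1=0xef r2=0x7b r3=0xac r4=0x31  N=0 Z=0
after  2: r0=0x43 r1=0xef r2=0x7b r3=0xac r4=0x6a  N=0 Z=0
after  3: r0=0x97 r1=0xef r2=0x7b r3=0xac r4=0x6a  N=1 Z=0
after  4: r0=0x97 r1=0x02 r2=0x7b r3=0xac r4=0x6a  N=0 Z=0
-- IRQ taken; context saved, return-PC = 5 --

FLAGS = (N=0, Z=0)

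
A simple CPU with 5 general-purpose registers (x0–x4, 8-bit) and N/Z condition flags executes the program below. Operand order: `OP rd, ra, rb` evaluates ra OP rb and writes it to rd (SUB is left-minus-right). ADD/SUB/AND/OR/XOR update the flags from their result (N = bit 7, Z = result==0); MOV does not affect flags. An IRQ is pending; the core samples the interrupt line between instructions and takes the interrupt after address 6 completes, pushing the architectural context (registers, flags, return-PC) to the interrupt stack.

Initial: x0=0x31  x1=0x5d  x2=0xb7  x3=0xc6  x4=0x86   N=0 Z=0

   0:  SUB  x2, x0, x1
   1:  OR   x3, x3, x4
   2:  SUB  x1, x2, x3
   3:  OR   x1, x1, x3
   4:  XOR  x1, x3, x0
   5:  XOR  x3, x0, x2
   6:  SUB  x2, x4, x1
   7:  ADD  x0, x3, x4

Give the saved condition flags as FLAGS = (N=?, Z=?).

after  0: x0=0x31 x1=0x5d x2=0xd4 x3=0xc6 x4=0x86  N=1 Z=0
after  1: x0=0x31 x1=0x5d x2=0xd4 x3=0xc6 x4=0x86  N=1 Z=0
after  2: x0=0x31 x1=0x0e x2=0xd4 x3=0xc6 x4=0x86  N=0 Z=0
after  3: x0=0x31 x1=0xce x2=0xd4 x3=0xc6 x4=0x86  N=1 Z=0
after  4: x0=0x31 x1=0xf7 x2=0xd4 x3=0xc6 x4=0x86  N=1 Z=0
after  5: x0=0x31 x1=0xf7 x2=0xd4 x3=0xe5 x4=0x86  N=1 Z=0
after  6: x0=0x31 x1=0xf7 x2=0x8f x3=0xe5 x4=0x86  N=1 Z=0
-- IRQ taken; context saved, return-PC = 7 --

FLAGS = (N=1, Z=0)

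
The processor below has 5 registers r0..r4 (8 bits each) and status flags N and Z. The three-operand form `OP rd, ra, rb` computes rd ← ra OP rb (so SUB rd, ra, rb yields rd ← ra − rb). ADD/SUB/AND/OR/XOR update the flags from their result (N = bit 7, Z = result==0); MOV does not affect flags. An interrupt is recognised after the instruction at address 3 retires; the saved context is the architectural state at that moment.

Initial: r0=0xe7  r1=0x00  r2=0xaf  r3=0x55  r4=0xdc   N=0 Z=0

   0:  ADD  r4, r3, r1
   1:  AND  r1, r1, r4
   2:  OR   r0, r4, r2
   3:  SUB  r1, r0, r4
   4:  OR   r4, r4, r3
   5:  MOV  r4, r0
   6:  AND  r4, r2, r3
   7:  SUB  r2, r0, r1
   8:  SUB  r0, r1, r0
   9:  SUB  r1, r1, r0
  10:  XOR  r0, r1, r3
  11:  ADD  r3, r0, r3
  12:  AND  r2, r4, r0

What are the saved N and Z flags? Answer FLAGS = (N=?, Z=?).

FLAGS = (N=1, Z=0)

after  0: r0=0xe7 r1=0x00 r2=0xaf r3=0x55 r4=0x55  N=0 Z=0
after  1: r0=0xe7 r1=0x00 r2=0xaf r3=0x55 r4=0x55  N=0 Z=1
after  2: r0=0xff r1=0x00 r2=0xaf r3=0x55 r4=0x55  N=1 Z=0
after  3: r0=0xff r1=0xaa r2=0xaf r3=0x55 r4=0x55  N=1 Z=0
-- IRQ taken; context saved, return-PC = 4 --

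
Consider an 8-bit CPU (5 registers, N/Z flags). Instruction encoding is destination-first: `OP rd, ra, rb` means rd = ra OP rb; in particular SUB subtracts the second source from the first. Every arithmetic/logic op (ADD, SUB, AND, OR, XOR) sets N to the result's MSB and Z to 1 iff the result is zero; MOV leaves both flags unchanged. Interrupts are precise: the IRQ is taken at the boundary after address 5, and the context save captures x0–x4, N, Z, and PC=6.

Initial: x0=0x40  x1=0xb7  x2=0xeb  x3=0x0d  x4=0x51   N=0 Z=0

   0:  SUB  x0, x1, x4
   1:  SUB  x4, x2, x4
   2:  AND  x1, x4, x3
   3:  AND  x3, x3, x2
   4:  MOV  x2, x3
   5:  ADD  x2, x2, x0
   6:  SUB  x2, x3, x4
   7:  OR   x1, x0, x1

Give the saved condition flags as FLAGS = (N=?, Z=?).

FLAGS = (N=0, Z=0)

after  0: x0=0x66 x1=0xb7 x2=0xeb x3=0x0d x4=0x51  N=0 Z=0
after  1: x0=0x66 x1=0xb7 x2=0xeb x3=0x0d x4=0x9a  N=1 Z=0
after  2: x0=0x66 x1=0x08 x2=0xeb x3=0x0d x4=0x9a  N=0 Z=0
after  3: x0=0x66 x1=0x08 x2=0xeb x3=0x09 x4=0x9a  N=0 Z=0
after  4: x0=0x66 x1=0x08 x2=0x09 x3=0x09 x4=0x9a  N=0 Z=0
after  5: x0=0x66 x1=0x08 x2=0x6f x3=0x09 x4=0x9a  N=0 Z=0
-- IRQ taken; context saved, return-PC = 6 --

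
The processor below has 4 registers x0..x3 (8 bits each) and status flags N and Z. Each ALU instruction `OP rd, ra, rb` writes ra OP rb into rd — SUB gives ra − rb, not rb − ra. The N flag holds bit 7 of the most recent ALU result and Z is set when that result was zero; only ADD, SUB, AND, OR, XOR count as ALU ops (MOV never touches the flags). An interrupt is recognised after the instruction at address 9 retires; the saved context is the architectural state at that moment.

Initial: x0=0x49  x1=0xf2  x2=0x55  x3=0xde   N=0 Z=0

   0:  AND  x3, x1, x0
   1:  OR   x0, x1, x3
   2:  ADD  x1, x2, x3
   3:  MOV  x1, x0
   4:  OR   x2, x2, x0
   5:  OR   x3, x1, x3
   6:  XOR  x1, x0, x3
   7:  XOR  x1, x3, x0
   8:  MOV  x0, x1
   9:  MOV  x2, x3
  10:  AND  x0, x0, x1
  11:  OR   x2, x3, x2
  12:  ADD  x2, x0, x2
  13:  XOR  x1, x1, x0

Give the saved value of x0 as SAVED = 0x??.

SAVED = 0x00

after  0: x0=0x49 x1=0xf2 x2=0x55 x3=0x40  N=0 Z=0
after  1: x0=0xf2 x1=0xf2 x2=0x55 x3=0x40  N=1 Z=0
after  2: x0=0xf2 x1=0x95 x2=0x55 x3=0x40  N=1 Z=0
after  3: x0=0xf2 x1=0xf2 x2=0x55 x3=0x40  N=1 Z=0
after  4: x0=0xf2 x1=0xf2 x2=0xf7 x3=0x40  N=1 Z=0
after  5: x0=0xf2 x1=0xf2 x2=0xf7 x3=0xf2  N=1 Z=0
after  6: x0=0xf2 x1=0x00 x2=0xf7 x3=0xf2  N=0 Z=1
after  7: x0=0xf2 x1=0x00 x2=0xf7 x3=0xf2  N=0 Z=1
after  8: x0=0x00 x1=0x00 x2=0xf7 x3=0xf2  N=0 Z=1
after  9: x0=0x00 x1=0x00 x2=0xf2 x3=0xf2  N=0 Z=1
-- IRQ taken; context saved, return-PC = 10 --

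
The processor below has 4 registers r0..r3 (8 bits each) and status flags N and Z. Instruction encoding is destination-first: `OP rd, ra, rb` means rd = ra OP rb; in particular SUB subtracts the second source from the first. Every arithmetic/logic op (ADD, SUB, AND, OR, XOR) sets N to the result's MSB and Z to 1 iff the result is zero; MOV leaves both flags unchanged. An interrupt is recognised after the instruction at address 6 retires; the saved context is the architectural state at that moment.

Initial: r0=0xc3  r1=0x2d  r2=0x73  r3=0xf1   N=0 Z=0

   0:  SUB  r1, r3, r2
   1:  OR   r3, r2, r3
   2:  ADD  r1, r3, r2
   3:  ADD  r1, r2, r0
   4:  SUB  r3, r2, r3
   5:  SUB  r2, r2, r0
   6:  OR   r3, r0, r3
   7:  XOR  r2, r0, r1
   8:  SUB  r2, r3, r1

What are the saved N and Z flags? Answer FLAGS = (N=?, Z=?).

after  0: r0=0xc3 r1=0x7e r2=0x73 r3=0xf1  N=0 Z=0
after  1: r0=0xc3 r1=0x7e r2=0x73 r3=0xf3  N=1 Z=0
after  2: r0=0xc3 r1=0x66 r2=0x73 r3=0xf3  N=0 Z=0
after  3: r0=0xc3 r1=0x36 r2=0x73 r3=0xf3  N=0 Z=0
after  4: r0=0xc3 r1=0x36 r2=0x73 r3=0x80  N=1 Z=0
after  5: r0=0xc3 r1=0x36 r2=0xb0 r3=0x80  N=1 Z=0
after  6: r0=0xc3 r1=0x36 r2=0xb0 r3=0xc3  N=1 Z=0
-- IRQ taken; context saved, return-PC = 7 --

FLAGS = (N=1, Z=0)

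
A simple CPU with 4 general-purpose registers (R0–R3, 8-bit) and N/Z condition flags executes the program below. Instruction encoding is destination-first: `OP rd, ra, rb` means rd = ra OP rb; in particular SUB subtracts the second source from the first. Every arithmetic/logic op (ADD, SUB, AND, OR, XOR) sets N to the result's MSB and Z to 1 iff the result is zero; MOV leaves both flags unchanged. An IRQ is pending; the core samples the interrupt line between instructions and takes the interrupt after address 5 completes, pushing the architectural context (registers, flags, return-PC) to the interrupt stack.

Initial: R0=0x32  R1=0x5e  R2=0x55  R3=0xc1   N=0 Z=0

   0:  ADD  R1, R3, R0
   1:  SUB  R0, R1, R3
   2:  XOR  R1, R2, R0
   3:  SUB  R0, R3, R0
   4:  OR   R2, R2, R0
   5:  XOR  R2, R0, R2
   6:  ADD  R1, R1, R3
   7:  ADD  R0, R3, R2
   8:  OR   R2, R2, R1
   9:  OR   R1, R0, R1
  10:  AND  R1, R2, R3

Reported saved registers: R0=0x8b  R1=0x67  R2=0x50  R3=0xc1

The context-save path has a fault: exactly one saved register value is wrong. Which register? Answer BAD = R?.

BAD = R0

after  0: R0=0x32 R1=0xf3 R2=0x55 R3=0xc1  N=1 Z=0
after  1: R0=0x32 R1=0xf3 R2=0x55 R3=0xc1  N=0 Z=0
after  2: R0=0x32 R1=0x67 R2=0x55 R3=0xc1  N=0 Z=0
after  3: R0=0x8f R1=0x67 R2=0x55 R3=0xc1  N=1 Z=0
after  4: R0=0x8f R1=0x67 R2=0xdf R3=0xc1  N=1 Z=0
after  5: R0=0x8f R1=0x67 R2=0x50 R3=0xc1  N=0 Z=0
-- IRQ taken; context saved, return-PC = 6 --
mismatch: R0: reported 0x8b vs actual 0x8f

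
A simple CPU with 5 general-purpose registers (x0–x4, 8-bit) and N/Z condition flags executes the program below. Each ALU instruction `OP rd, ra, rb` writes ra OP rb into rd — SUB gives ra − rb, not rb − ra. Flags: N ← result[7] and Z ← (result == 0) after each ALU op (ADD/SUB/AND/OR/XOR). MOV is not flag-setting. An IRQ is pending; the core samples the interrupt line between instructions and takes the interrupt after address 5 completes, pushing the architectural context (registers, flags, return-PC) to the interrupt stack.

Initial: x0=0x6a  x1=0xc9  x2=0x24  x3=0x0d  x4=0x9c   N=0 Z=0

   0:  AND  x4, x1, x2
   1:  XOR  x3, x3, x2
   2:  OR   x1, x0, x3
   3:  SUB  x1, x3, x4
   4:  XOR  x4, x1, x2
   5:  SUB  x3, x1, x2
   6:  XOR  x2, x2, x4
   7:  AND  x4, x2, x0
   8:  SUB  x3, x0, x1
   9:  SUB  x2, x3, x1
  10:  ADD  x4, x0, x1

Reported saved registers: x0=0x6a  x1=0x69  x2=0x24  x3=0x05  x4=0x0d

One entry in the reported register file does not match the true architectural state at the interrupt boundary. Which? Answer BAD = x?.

after  0: x0=0x6a x1=0xc9 x2=0x24 x3=0x0d x4=0x00  N=0 Z=1
after  1: x0=0x6a x1=0xc9 x2=0x24 x3=0x29 x4=0x00  N=0 Z=0
after  2: x0=0x6a x1=0x6b x2=0x24 x3=0x29 x4=0x00  N=0 Z=0
after  3: x0=0x6a x1=0x29 x2=0x24 x3=0x29 x4=0x00  N=0 Z=0
after  4: x0=0x6a x1=0x29 x2=0x24 x3=0x29 x4=0x0d  N=0 Z=0
after  5: x0=0x6a x1=0x29 x2=0x24 x3=0x05 x4=0x0d  N=0 Z=0
-- IRQ taken; context saved, return-PC = 6 --
mismatch: x1: reported 0x69 vs actual 0x29

BAD = x1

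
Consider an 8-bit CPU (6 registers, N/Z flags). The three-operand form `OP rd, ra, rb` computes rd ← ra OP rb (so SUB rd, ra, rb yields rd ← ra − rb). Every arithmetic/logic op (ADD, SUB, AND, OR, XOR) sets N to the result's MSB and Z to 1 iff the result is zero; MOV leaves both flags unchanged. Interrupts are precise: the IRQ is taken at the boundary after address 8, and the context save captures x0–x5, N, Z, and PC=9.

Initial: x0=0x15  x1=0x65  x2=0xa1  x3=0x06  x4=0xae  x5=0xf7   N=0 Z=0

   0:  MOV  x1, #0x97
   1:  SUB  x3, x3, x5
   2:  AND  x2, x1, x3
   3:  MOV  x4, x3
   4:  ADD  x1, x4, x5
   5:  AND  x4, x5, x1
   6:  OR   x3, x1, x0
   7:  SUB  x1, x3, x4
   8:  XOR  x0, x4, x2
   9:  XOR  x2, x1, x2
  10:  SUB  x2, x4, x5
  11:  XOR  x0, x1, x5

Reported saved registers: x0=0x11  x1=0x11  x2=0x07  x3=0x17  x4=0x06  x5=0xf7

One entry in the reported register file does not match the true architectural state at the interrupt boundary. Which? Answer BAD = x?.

BAD = x0

after  0: x0=0x15 x1=0x97 x2=0xa1 x3=0x06 x4=0xae x5=0xf7  N=0 Z=0
after  1: x0=0x15 x1=0x97 x2=0xa1 x3=0x0f x4=0xae x5=0xf7  N=0 Z=0
after  2: x0=0x15 x1=0x97 x2=0x07 x3=0x0f x4=0xae x5=0xf7  N=0 Z=0
after  3: x0=0x15 x1=0x97 x2=0x07 x3=0x0f x4=0x0f x5=0xf7  N=0 Z=0
after  4: x0=0x15 x1=0x06 x2=0x07 x3=0x0f x4=0x0f x5=0xf7  N=0 Z=0
after  5: x0=0x15 x1=0x06 x2=0x07 x3=0x0f x4=0x06 x5=0xf7  N=0 Z=0
after  6: x0=0x15 x1=0x06 x2=0x07 x3=0x17 x4=0x06 x5=0xf7  N=0 Z=0
after  7: x0=0x15 x1=0x11 x2=0x07 x3=0x17 x4=0x06 x5=0xf7  N=0 Z=0
after  8: x0=0x01 x1=0x11 x2=0x07 x3=0x17 x4=0x06 x5=0xf7  N=0 Z=0
-- IRQ taken; context saved, return-PC = 9 --
mismatch: x0: reported 0x11 vs actual 0x01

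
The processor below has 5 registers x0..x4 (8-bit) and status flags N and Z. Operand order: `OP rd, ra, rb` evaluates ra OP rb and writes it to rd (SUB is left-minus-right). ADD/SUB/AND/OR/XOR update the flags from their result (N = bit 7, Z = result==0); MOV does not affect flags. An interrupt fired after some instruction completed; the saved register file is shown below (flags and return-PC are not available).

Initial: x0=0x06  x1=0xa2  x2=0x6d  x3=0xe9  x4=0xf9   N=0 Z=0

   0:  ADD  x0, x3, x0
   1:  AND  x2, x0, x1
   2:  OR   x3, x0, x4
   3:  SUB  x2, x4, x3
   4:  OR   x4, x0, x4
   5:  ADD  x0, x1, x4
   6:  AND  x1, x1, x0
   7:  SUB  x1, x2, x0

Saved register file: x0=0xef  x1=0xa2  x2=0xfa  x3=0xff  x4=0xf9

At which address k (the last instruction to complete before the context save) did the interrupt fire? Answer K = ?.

after  0: x0=0xef x1=0xa2 x2=0x6d x3=0xe9 x4=0xf9  N=1 Z=0
after  1: x0=0xef x1=0xa2 x2=0xa2 x3=0xe9 x4=0xf9  N=1 Z=0
after  2: x0=0xef x1=0xa2 x2=0xa2 x3=0xff x4=0xf9  N=1 Z=0
after  3: x0=0xef x1=0xa2 x2=0xfa x3=0xff x4=0xf9  N=1 Z=0
-- IRQ taken; context saved, return-PC = 4 --

K = 3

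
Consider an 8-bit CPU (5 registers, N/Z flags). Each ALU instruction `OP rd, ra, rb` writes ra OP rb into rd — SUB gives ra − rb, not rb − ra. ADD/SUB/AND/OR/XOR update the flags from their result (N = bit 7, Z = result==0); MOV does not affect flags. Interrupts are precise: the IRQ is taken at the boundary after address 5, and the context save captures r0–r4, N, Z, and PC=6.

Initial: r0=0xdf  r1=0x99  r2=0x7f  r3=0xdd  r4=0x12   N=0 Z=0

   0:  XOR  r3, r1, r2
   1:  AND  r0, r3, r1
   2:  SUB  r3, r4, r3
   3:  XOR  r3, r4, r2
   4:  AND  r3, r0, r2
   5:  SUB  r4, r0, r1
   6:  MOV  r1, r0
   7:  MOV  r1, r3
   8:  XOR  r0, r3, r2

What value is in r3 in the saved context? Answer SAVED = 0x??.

SAVED = 0x00

after  0: r0=0xdf r1=0x99 r2=0x7f r3=0xe6 r4=0x12  N=1 Z=0
after  1: r0=0x80 r1=0x99 r2=0x7f r3=0xe6 r4=0x12  N=1 Z=0
after  2: r0=0x80 r1=0x99 r2=0x7f r3=0x2c r4=0x12  N=0 Z=0
after  3: r0=0x80 r1=0x99 r2=0x7f r3=0x6d r4=0x12  N=0 Z=0
after  4: r0=0x80 r1=0x99 r2=0x7f r3=0x00 r4=0x12  N=0 Z=1
after  5: r0=0x80 r1=0x99 r2=0x7f r3=0x00 r4=0xe7  N=1 Z=0
-- IRQ taken; context saved, return-PC = 6 --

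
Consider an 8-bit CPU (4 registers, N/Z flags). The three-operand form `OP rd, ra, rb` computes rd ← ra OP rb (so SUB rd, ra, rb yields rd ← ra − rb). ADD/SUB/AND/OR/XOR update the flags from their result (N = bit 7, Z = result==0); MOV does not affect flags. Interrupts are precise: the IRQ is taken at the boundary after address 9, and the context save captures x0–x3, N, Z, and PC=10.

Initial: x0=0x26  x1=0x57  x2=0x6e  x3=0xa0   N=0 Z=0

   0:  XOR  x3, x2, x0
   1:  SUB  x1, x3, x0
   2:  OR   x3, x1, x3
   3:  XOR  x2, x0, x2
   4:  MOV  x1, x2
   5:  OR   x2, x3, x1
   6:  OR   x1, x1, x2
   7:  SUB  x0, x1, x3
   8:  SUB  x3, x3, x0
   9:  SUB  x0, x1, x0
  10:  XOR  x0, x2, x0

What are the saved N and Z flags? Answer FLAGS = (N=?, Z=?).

FLAGS = (N=0, Z=0)

after  0: x0=0x26 x1=0x57 x2=0x6e x3=0x48  N=0 Z=0
after  1: x0=0x26 x1=0x22 x2=0x6e x3=0x48  N=0 Z=0
after  2: x0=0x26 x1=0x22 x2=0x6e x3=0x6a  N=0 Z=0
after  3: x0=0x26 x1=0x22 x2=0x48 x3=0x6a  N=0 Z=0
after  4: x0=0x26 x1=0x48 x2=0x48 x3=0x6a  N=0 Z=0
after  5: x0=0x26 x1=0x48 x2=0x6a x3=0x6a  N=0 Z=0
after  6: x0=0x26 x1=0x6a x2=0x6a x3=0x6a  N=0 Z=0
after  7: x0=0x00 x1=0x6a x2=0x6a x3=0x6a  N=0 Z=1
after  8: x0=0x00 x1=0x6a x2=0x6a x3=0x6a  N=0 Z=0
after  9: x0=0x6a x1=0x6a x2=0x6a x3=0x6a  N=0 Z=0
-- IRQ taken; context saved, return-PC = 10 --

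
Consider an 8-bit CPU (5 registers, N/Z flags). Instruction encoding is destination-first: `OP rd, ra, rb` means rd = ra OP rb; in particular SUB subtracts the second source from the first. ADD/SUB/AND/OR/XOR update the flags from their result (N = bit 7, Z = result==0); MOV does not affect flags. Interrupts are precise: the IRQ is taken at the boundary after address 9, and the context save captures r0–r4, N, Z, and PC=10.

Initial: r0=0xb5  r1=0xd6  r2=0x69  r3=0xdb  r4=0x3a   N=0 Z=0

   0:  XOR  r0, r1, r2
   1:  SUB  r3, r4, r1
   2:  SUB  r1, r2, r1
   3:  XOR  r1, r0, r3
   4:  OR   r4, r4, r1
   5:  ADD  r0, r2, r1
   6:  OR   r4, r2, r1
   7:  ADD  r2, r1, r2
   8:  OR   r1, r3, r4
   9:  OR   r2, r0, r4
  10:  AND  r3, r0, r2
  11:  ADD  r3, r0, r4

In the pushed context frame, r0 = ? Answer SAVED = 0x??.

after  0: r0=0xbf r1=0xd6 r2=0x69 r3=0xdb r4=0x3a  N=1 Z=0
after  1: r0=0xbf r1=0xd6 r2=0x69 r3=0x64 r4=0x3a  N=0 Z=0
after  2: r0=0xbf r1=0x93 r2=0x69 r3=0x64 r4=0x3a  N=1 Z=0
after  3: r0=0xbf r1=0xdb r2=0x69 r3=0x64 r4=0x3a  N=1 Z=0
after  4: r0=0xbf r1=0xdb r2=0x69 r3=0x64 r4=0xfb  N=1 Z=0
after  5: r0=0x44 r1=0xdb r2=0x69 r3=0x64 r4=0xfb  N=0 Z=0
after  6: r0=0x44 r1=0xdb r2=0x69 r3=0x64 r4=0xfb  N=1 Z=0
after  7: r0=0x44 r1=0xdb r2=0x44 r3=0x64 r4=0xfb  N=0 Z=0
after  8: r0=0x44 r1=0xff r2=0x44 r3=0x64 r4=0xfb  N=1 Z=0
after  9: r0=0x44 r1=0xff r2=0xff r3=0x64 r4=0xfb  N=1 Z=0
-- IRQ taken; context saved, return-PC = 10 --

SAVED = 0x44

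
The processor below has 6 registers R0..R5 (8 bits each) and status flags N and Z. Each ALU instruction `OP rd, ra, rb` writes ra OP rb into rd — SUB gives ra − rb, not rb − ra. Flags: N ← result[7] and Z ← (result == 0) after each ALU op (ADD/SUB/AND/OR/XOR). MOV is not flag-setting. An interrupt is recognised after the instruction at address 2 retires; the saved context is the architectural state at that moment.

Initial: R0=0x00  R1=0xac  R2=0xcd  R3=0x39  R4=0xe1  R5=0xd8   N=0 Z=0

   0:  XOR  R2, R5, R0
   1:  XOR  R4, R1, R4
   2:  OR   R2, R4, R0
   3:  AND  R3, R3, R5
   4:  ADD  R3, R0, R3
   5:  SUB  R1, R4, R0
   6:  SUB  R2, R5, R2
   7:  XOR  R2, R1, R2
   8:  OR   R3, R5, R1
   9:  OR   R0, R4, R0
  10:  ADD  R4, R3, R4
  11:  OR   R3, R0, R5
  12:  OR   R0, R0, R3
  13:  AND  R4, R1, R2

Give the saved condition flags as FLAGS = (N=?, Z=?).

after  0: R0=0x00 R1=0xac R2=0xd8 R3=0x39 R4=0xe1 R5=0xd8  N=1 Z=0
after  1: R0=0x00 R1=0xac R2=0xd8 R3=0x39 R4=0x4d R5=0xd8  N=0 Z=0
after  2: R0=0x00 R1=0xac R2=0x4d R3=0x39 R4=0x4d R5=0xd8  N=0 Z=0
-- IRQ taken; context saved, return-PC = 3 --

FLAGS = (N=0, Z=0)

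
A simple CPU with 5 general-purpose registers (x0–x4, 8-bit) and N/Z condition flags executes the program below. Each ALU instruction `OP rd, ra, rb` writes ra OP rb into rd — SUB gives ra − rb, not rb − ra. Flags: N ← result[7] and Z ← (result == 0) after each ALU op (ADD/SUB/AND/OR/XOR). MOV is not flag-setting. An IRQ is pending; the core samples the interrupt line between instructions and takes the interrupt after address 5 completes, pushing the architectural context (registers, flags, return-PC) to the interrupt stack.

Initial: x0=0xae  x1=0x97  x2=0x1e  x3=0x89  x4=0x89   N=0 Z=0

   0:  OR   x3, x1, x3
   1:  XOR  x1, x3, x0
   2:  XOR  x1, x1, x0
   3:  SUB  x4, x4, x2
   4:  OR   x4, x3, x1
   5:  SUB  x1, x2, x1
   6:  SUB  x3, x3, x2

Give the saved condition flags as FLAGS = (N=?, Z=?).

FLAGS = (N=0, Z=0)

after  0: x0=0xae x1=0x97 x2=0x1e x3=0x9f x4=0x89  N=1 Z=0
after  1: x0=0xae x1=0x31 x2=0x1e x3=0x9f x4=0x89  N=0 Z=0
after  2: x0=0xae x1=0x9f x2=0x1e x3=0x9f x4=0x89  N=1 Z=0
after  3: x0=0xae x1=0x9f x2=0x1e x3=0x9f x4=0x6b  N=0 Z=0
after  4: x0=0xae x1=0x9f x2=0x1e x3=0x9f x4=0x9f  N=1 Z=0
after  5: x0=0xae x1=0x7f x2=0x1e x3=0x9f x4=0x9f  N=0 Z=0
-- IRQ taken; context saved, return-PC = 6 --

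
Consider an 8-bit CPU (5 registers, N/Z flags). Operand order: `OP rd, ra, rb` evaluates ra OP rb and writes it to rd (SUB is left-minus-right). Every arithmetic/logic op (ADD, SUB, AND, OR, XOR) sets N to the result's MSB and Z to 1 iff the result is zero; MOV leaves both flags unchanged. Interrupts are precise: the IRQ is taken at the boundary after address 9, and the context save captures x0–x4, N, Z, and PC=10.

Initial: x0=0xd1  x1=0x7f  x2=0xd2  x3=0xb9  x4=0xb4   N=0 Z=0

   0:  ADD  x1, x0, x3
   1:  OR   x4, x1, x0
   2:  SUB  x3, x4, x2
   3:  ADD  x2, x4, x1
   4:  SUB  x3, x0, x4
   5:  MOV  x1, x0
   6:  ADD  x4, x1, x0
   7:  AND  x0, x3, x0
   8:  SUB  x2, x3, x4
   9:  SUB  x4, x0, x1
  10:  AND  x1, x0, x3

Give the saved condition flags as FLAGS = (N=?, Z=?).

FLAGS = (N=1, Z=0)

after  0: x0=0xd1 x1=0x8a x2=0xd2 x3=0xb9 x4=0xb4  N=1 Z=0
after  1: x0=0xd1 x1=0x8a x2=0xd2 x3=0xb9 x4=0xdb  N=1 Z=0
after  2: x0=0xd1 x1=0x8a x2=0xd2 x3=0x09 x4=0xdb  N=0 Z=0
after  3: x0=0xd1 x1=0x8a x2=0x65 x3=0x09 x4=0xdb  N=0 Z=0
after  4: x0=0xd1 x1=0x8a x2=0x65 x3=0xf6 x4=0xdb  N=1 Z=0
after  5: x0=0xd1 x1=0xd1 x2=0x65 x3=0xf6 x4=0xdb  N=1 Z=0
after  6: x0=0xd1 x1=0xd1 x2=0x65 x3=0xf6 x4=0xa2  N=1 Z=0
after  7: x0=0xd0 x1=0xd1 x2=0x65 x3=0xf6 x4=0xa2  N=1 Z=0
after  8: x0=0xd0 x1=0xd1 x2=0x54 x3=0xf6 x4=0xa2  N=0 Z=0
after  9: x0=0xd0 x1=0xd1 x2=0x54 x3=0xf6 x4=0xff  N=1 Z=0
-- IRQ taken; context saved, return-PC = 10 --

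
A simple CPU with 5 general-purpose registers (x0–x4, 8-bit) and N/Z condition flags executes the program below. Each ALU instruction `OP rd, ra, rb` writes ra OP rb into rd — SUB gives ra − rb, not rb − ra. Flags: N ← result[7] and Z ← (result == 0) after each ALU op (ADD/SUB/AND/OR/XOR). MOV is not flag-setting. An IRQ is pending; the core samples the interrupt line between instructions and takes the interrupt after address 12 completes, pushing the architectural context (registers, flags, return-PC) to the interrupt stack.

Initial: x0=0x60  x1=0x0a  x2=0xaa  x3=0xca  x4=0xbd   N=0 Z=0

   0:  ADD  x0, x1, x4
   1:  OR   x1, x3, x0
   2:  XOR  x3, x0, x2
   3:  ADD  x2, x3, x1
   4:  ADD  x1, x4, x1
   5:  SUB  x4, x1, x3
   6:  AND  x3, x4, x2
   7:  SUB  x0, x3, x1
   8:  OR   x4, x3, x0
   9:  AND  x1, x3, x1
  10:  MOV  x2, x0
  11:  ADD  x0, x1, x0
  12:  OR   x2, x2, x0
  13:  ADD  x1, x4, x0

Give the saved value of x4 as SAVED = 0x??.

after  0: x0=0xc7 x1=0x0a x2=0xaa x3=0xca x4=0xbd  N=1 Z=0
after  1: x0=0xc7 x1=0xcf x2=0xaa x3=0xca x4=0xbd  N=1 Z=0
after  2: x0=0xc7 x1=0xcf x2=0xaa x3=0x6d x4=0xbd  N=0 Z=0
after  3: x0=0xc7 x1=0xcf x2=0x3c x3=0x6d x4=0xbd  N=0 Z=0
after  4: x0=0xc7 x1=0x8c x2=0x3c x3=0x6d x4=0xbd  N=1 Z=0
after  5: x0=0xc7 x1=0x8c x2=0x3c x3=0x6d x4=0x1f  N=0 Z=0
after  6: x0=0xc7 x1=0x8c x2=0x3c x3=0x1c x4=0x1f  N=0 Z=0
after  7: x0=0x90 x1=0x8c x2=0x3c x3=0x1c x4=0x1f  N=1 Z=0
after  8: x0=0x90 x1=0x8c x2=0x3c x3=0x1c x4=0x9c  N=1 Z=0
after  9: x0=0x90 x1=0x0c x2=0x3c x3=0x1c x4=0x9c  N=0 Z=0
after 10: x0=0x90 x1=0x0c x2=0x90 x3=0x1c x4=0x9c  N=0 Z=0
after 11: x0=0x9c x1=0x0c x2=0x90 x3=0x1c x4=0x9c  N=1 Z=0
after 12: x0=0x9c x1=0x0c x2=0x9c x3=0x1c x4=0x9c  N=1 Z=0
-- IRQ taken; context saved, return-PC = 13 --

SAVED = 0x9c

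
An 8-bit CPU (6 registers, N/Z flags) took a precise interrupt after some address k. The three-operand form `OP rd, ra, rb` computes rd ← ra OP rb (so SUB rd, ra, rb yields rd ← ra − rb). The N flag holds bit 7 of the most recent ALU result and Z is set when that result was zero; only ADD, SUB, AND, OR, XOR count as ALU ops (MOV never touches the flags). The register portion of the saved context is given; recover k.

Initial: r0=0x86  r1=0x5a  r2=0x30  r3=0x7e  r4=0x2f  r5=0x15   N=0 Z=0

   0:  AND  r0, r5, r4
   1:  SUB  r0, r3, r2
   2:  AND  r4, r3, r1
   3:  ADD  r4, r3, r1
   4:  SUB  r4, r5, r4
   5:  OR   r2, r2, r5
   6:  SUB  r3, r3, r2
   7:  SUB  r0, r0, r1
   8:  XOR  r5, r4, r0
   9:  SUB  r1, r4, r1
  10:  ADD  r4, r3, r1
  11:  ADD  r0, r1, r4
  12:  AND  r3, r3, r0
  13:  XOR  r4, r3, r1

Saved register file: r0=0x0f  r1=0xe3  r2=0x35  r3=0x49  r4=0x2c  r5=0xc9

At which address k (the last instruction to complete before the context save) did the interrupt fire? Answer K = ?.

K = 11

after  0: r0=0x05 r1=0x5a r2=0x30 r3=0x7e r4=0x2f r5=0x15  N=0 Z=0
after  1: r0=0x4e r1=0x5a r2=0x30 r3=0x7e r4=0x2f r5=0x15  N=0 Z=0
after  2: r0=0x4e r1=0x5a r2=0x30 r3=0x7e r4=0x5a r5=0x15  N=0 Z=0
after  3: r0=0x4e r1=0x5a r2=0x30 r3=0x7e r4=0xd8 r5=0x15  N=1 Z=0
after  4: r0=0x4e r1=0x5a r2=0x30 r3=0x7e r4=0x3d r5=0x15  N=0 Z=0
after  5: r0=0x4e r1=0x5a r2=0x35 r3=0x7e r4=0x3d r5=0x15  N=0 Z=0
after  6: r0=0x4e r1=0x5a r2=0x35 r3=0x49 r4=0x3d r5=0x15  N=0 Z=0
after  7: r0=0xf4 r1=0x5a r2=0x35 r3=0x49 r4=0x3d r5=0x15  N=1 Z=0
after  8: r0=0xf4 r1=0x5a r2=0x35 r3=0x49 r4=0x3d r5=0xc9  N=1 Z=0
after  9: r0=0xf4 r1=0xe3 r2=0x35 r3=0x49 r4=0x3d r5=0xc9  N=1 Z=0
after 10: r0=0xf4 r1=0xe3 r2=0x35 r3=0x49 r4=0x2c r5=0xc9  N=0 Z=0
after 11: r0=0x0f r1=0xe3 r2=0x35 r3=0x49 r4=0x2c r5=0xc9  N=0 Z=0
-- IRQ taken; context saved, return-PC = 12 --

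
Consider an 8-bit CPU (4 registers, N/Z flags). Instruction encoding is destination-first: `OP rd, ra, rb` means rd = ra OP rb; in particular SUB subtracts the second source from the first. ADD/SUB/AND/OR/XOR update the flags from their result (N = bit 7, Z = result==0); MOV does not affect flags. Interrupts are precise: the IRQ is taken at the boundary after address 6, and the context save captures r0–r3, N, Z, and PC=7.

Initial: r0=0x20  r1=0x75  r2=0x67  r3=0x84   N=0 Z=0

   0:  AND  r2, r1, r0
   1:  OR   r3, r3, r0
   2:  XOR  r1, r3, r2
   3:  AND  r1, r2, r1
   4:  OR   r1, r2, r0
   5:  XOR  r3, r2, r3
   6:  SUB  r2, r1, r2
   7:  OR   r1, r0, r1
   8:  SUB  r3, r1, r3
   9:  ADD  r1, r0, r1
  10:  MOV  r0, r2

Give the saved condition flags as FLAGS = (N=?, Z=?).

FLAGS = (N=0, Z=1)

after  0: r0=0x20 r1=0x75 r2=0x20 r3=0x84  N=0 Z=0
after  1: r0=0x20 r1=0x75 r2=0x20 r3=0xa4  N=1 Z=0
after  2: r0=0x20 r1=0x84 r2=0x20 r3=0xa4  N=1 Z=0
after  3: r0=0x20 r1=0x00 r2=0x20 r3=0xa4  N=0 Z=1
after  4: r0=0x20 r1=0x20 r2=0x20 r3=0xa4  N=0 Z=0
after  5: r0=0x20 r1=0x20 r2=0x20 r3=0x84  N=1 Z=0
after  6: r0=0x20 r1=0x20 r2=0x00 r3=0x84  N=0 Z=1
-- IRQ taken; context saved, return-PC = 7 --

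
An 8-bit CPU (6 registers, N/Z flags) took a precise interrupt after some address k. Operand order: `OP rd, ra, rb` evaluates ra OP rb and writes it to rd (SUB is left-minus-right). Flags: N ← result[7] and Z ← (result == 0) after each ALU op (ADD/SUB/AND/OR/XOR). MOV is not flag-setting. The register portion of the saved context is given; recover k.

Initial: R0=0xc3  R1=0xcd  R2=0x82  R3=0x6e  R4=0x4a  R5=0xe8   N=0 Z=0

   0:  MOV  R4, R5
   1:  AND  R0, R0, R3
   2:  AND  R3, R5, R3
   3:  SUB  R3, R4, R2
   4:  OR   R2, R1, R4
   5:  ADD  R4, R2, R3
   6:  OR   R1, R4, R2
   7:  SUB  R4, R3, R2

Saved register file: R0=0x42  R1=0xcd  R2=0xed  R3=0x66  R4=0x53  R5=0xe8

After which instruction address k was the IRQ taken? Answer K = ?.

K = 5

after  0: R0=0xc3 R1=0xcd R2=0x82 R3=0x6e R4=0xe8 R5=0xe8  N=0 Z=0
after  1: R0=0x42 R1=0xcd R2=0x82 R3=0x6e R4=0xe8 R5=0xe8  N=0 Z=0
after  2: R0=0x42 R1=0xcd R2=0x82 R3=0x68 R4=0xe8 R5=0xe8  N=0 Z=0
after  3: R0=0x42 R1=0xcd R2=0x82 R3=0x66 R4=0xe8 R5=0xe8  N=0 Z=0
after  4: R0=0x42 R1=0xcd R2=0xed R3=0x66 R4=0xe8 R5=0xe8  N=1 Z=0
after  5: R0=0x42 R1=0xcd R2=0xed R3=0x66 R4=0x53 R5=0xe8  N=0 Z=0
-- IRQ taken; context saved, return-PC = 6 --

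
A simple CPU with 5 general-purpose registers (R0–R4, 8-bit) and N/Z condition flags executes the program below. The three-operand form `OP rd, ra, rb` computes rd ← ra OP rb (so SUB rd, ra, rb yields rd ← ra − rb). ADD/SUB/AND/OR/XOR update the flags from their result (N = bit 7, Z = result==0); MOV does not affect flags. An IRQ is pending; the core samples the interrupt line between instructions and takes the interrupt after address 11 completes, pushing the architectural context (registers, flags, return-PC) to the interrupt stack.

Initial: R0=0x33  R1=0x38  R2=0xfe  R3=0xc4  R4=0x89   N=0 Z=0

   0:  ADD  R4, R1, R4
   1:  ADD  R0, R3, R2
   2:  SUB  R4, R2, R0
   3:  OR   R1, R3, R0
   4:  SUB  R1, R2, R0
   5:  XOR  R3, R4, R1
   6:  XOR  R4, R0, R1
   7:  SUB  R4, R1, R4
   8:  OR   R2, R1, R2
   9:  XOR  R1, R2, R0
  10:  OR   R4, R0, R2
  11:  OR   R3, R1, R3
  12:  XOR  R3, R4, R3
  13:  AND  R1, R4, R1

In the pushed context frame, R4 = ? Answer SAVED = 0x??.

SAVED = 0xfe

after  0: R0=0x33 R1=0x38 R2=0xfe R3=0xc4 R4=0xc1  N=1 Z=0
after  1: R0=0xc2 R1=0x38 R2=0xfe R3=0xc4 R4=0xc1  N=1 Z=0
after  2: R0=0xc2 R1=0x38 R2=0xfe R3=0xc4 R4=0x3c  N=0 Z=0
after  3: R0=0xc2 R1=0xc6 R2=0xfe R3=0xc4 R4=0x3c  N=1 Z=0
after  4: R0=0xc2 R1=0x3c R2=0xfe R3=0xc4 R4=0x3c  N=0 Z=0
after  5: R0=0xc2 R1=0x3c R2=0xfe R3=0x00 R4=0x3c  N=0 Z=1
after  6: R0=0xc2 R1=0x3c R2=0xfe R3=0x00 R4=0xfe  N=1 Z=0
after  7: R0=0xc2 R1=0x3c R2=0xfe R3=0x00 R4=0x3e  N=0 Z=0
after  8: R0=0xc2 R1=0x3c R2=0xfe R3=0x00 R4=0x3e  N=1 Z=0
after  9: R0=0xc2 R1=0x3c R2=0xfe R3=0x00 R4=0x3e  N=0 Z=0
after 10: R0=0xc2 R1=0x3c R2=0xfe R3=0x00 R4=0xfe  N=1 Z=0
after 11: R0=0xc2 R1=0x3c R2=0xfe R3=0x3c R4=0xfe  N=0 Z=0
-- IRQ taken; context saved, return-PC = 12 --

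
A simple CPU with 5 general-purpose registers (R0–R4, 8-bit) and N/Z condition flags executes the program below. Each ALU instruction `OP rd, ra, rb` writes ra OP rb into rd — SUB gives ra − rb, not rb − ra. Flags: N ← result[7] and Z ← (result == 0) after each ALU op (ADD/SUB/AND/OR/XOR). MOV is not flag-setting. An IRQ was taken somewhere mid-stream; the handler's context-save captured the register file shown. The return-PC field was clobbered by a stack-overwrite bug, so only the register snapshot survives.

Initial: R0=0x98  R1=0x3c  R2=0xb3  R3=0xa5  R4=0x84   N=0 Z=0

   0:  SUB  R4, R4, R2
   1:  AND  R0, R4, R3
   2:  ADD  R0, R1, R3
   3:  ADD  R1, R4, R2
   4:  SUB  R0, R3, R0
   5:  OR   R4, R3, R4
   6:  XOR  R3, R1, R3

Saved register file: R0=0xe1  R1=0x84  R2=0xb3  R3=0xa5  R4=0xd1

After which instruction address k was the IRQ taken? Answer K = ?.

K = 3

after  0: R0=0x98 R1=0x3c R2=0xb3 R3=0xa5 R4=0xd1  N=1 Z=0
after  1: R0=0x81 R1=0x3c R2=0xb3 R3=0xa5 R4=0xd1  N=1 Z=0
after  2: R0=0xe1 R1=0x3c R2=0xb3 R3=0xa5 R4=0xd1  N=1 Z=0
after  3: R0=0xe1 R1=0x84 R2=0xb3 R3=0xa5 R4=0xd1  N=1 Z=0
-- IRQ taken; context saved, return-PC = 4 --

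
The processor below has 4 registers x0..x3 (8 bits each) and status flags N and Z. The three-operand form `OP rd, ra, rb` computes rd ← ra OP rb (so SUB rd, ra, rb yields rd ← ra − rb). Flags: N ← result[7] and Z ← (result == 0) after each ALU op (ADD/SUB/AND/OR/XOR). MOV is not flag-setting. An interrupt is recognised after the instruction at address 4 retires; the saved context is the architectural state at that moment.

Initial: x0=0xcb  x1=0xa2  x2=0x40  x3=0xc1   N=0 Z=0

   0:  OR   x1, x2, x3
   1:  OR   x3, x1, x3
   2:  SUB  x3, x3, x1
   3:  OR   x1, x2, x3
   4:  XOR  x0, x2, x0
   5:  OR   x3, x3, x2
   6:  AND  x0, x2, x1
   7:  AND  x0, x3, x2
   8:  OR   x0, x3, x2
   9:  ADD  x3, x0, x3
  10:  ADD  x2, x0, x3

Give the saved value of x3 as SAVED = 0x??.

after  0: x0=0xcb x1=0xc1 x2=0x40 x3=0xc1  N=1 Z=0
after  1: x0=0xcb x1=0xc1 x2=0x40 x3=0xc1  N=1 Z=0
after  2: x0=0xcb x1=0xc1 x2=0x40 x3=0x00  N=0 Z=1
after  3: x0=0xcb x1=0x40 x2=0x40 x3=0x00  N=0 Z=0
after  4: x0=0x8b x1=0x40 x2=0x40 x3=0x00  N=1 Z=0
-- IRQ taken; context saved, return-PC = 5 --

SAVED = 0x00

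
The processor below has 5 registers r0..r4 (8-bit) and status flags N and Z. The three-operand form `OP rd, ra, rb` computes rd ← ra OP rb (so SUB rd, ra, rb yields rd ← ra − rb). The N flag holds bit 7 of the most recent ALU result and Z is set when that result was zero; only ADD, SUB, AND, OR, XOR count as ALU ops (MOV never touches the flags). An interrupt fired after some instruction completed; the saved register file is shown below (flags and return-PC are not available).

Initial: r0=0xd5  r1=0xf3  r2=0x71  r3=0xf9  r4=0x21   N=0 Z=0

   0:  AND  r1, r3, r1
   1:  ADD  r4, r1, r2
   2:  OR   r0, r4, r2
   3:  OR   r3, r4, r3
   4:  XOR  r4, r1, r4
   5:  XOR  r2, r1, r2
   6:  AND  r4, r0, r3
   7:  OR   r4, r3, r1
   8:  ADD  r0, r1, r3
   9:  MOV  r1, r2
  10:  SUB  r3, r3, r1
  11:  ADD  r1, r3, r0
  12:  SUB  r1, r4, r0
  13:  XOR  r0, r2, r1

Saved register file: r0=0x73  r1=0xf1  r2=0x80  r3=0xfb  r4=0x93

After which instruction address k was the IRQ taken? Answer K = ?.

K = 5

after  0: r0=0xd5 r1=0xf1 r2=0x71 r3=0xf9 r4=0x21  N=1 Z=0
after  1: r0=0xd5 r1=0xf1 r2=0x71 r3=0xf9 r4=0x62  N=0 Z=0
after  2: r0=0x73 r1=0xf1 r2=0x71 r3=0xf9 r4=0x62  N=0 Z=0
after  3: r0=0x73 r1=0xf1 r2=0x71 r3=0xfb r4=0x62  N=1 Z=0
after  4: r0=0x73 r1=0xf1 r2=0x71 r3=0xfb r4=0x93  N=1 Z=0
after  5: r0=0x73 r1=0xf1 r2=0x80 r3=0xfb r4=0x93  N=1 Z=0
-- IRQ taken; context saved, return-PC = 6 --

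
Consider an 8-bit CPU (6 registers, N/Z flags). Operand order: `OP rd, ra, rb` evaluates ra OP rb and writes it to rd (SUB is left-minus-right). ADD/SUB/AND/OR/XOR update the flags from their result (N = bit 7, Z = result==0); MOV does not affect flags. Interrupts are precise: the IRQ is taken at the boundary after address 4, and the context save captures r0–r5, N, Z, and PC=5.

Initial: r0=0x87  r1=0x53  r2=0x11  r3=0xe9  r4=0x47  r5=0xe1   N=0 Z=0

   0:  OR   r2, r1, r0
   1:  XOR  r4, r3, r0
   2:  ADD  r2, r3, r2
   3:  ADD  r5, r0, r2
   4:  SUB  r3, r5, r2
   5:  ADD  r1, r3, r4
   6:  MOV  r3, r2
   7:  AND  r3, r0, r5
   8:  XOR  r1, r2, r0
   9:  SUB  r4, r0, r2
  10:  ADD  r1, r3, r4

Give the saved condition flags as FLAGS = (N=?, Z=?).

FLAGS = (N=1, Z=0)

after  0: r0=0x87 r1=0x53 r2=0xd7 r3=0xe9 r4=0x47 r5=0xe1  N=1 Z=0
after  1: r0=0x87 r1=0x53 r2=0xd7 r3=0xe9 r4=0x6e r5=0xe1  N=0 Z=0
after  2: r0=0x87 r1=0x53 r2=0xc0 r3=0xe9 r4=0x6e r5=0xe1  N=1 Z=0
after  3: r0=0x87 r1=0x53 r2=0xc0 r3=0xe9 r4=0x6e r5=0x47  N=0 Z=0
after  4: r0=0x87 r1=0x53 r2=0xc0 r3=0x87 r4=0x6e r5=0x47  N=1 Z=0
-- IRQ taken; context saved, return-PC = 5 --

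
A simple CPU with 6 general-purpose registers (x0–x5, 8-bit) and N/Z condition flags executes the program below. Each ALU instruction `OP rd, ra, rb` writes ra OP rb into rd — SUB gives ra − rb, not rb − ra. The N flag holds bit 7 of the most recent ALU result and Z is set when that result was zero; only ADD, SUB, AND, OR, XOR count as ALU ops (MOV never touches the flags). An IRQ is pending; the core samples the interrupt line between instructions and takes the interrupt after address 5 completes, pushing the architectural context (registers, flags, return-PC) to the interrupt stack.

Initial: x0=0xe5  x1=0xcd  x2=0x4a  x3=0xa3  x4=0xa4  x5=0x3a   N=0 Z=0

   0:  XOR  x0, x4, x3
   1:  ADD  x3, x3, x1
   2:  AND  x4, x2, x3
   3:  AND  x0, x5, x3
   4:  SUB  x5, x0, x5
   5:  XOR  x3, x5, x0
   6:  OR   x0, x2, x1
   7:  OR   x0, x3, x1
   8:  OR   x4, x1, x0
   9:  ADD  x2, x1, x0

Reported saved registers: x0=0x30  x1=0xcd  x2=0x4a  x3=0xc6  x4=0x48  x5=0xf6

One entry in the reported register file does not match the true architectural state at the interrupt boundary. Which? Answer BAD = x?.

BAD = x4

after  0: x0=0x07 x1=0xcd x2=0x4a x3=0xa3 x4=0xa4 x5=0x3a  N=0 Z=0
after  1: x0=0x07 x1=0xcd x2=0x4a x3=0x70 x4=0xa4 x5=0x3a  N=0 Z=0
after  2: x0=0x07 x1=0xcd x2=0x4a x3=0x70 x4=0x40 x5=0x3a  N=0 Z=0
after  3: x0=0x30 x1=0xcd x2=0x4a x3=0x70 x4=0x40 x5=0x3a  N=0 Z=0
after  4: x0=0x30 x1=0xcd x2=0x4a x3=0x70 x4=0x40 x5=0xf6  N=1 Z=0
after  5: x0=0x30 x1=0xcd x2=0x4a x3=0xc6 x4=0x40 x5=0xf6  N=1 Z=0
-- IRQ taken; context saved, return-PC = 6 --
mismatch: x4: reported 0x48 vs actual 0x40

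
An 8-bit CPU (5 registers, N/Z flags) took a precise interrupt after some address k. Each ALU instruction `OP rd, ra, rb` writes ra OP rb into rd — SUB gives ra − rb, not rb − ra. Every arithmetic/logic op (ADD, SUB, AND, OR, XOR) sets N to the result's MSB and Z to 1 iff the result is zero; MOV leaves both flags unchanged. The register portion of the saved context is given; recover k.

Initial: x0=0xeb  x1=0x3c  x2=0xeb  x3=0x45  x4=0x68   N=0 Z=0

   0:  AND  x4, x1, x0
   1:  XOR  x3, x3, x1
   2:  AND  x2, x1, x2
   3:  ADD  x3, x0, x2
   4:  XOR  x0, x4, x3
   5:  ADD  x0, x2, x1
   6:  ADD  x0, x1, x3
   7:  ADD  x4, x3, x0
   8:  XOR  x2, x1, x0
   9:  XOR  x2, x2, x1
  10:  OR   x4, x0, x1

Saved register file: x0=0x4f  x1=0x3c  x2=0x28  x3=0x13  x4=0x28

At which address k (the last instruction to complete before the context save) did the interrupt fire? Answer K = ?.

after  0: x0=0xeb x1=0x3c x2=0xeb x3=0x45 x4=0x28  N=0 Z=0
after  1: x0=0xeb x1=0x3c x2=0xeb x3=0x79 x4=0x28  N=0 Z=0
after  2: x0=0xeb x1=0x3c x2=0x28 x3=0x79 x4=0x28  N=0 Z=0
after  3: x0=0xeb x1=0x3c x2=0x28 x3=0x13 x4=0x28  N=0 Z=0
after  4: x0=0x3b x1=0x3c x2=0x28 x3=0x13 x4=0x28  N=0 Z=0
after  5: x0=0x64 x1=0x3c x2=0x28 x3=0x13 x4=0x28  N=0 Z=0
after  6: x0=0x4f x1=0x3c x2=0x28 x3=0x13 x4=0x28  N=0 Z=0
-- IRQ taken; context saved, return-PC = 7 --

K = 6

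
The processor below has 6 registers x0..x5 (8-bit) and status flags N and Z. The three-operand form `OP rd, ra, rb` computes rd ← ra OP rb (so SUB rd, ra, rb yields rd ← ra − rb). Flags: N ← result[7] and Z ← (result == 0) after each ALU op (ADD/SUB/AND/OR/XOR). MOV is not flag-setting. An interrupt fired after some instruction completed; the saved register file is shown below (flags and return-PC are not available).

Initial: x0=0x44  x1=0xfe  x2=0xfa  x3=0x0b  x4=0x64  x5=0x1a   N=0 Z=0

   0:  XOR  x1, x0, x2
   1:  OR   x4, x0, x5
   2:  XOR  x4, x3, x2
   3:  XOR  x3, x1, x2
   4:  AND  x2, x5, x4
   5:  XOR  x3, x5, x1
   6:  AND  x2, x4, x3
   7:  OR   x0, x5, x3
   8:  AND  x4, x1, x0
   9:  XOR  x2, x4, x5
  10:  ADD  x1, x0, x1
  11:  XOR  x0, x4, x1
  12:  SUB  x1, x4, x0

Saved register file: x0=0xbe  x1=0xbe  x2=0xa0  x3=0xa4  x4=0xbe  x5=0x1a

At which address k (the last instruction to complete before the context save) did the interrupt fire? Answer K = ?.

K = 8

after  0: x0=0x44 x1=0xbe x2=0xfa x3=0x0b x4=0x64 x5=0x1a  N=1 Z=0
after  1: x0=0x44 x1=0xbe x2=0xfa x3=0x0b x4=0x5e x5=0x1a  N=0 Z=0
after  2: x0=0x44 x1=0xbe x2=0xfa x3=0x0b x4=0xf1 x5=0x1a  N=1 Z=0
after  3: x0=0x44 x1=0xbe x2=0xfa x3=0x44 x4=0xf1 x5=0x1a  N=0 Z=0
after  4: x0=0x44 x1=0xbe x2=0x10 x3=0x44 x4=0xf1 x5=0x1a  N=0 Z=0
after  5: x0=0x44 x1=0xbe x2=0x10 x3=0xa4 x4=0xf1 x5=0x1a  N=1 Z=0
after  6: x0=0x44 x1=0xbe x2=0xa0 x3=0xa4 x4=0xf1 x5=0x1a  N=1 Z=0
after  7: x0=0xbe x1=0xbe x2=0xa0 x3=0xa4 x4=0xf1 x5=0x1a  N=1 Z=0
after  8: x0=0xbe x1=0xbe x2=0xa0 x3=0xa4 x4=0xbe x5=0x1a  N=1 Z=0
-- IRQ taken; context saved, return-PC = 9 --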